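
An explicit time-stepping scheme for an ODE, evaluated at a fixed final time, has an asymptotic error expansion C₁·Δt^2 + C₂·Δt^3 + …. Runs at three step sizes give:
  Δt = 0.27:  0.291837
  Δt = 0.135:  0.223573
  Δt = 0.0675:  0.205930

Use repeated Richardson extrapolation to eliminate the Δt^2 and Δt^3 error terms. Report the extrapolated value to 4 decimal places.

First eliminate the Δt^2 term (factor 2^2 = 4):
  B₁ = (4·0.223573 − 0.291837)/3 = 0.200818
  B₂ = (4·0.205930 − 0.223573)/3 = 0.200049
Then eliminate the Δt^3 term (factor 2^3 = 8):
  (8·0.200049 − 0.200818)/7 = 0.199939

0.1999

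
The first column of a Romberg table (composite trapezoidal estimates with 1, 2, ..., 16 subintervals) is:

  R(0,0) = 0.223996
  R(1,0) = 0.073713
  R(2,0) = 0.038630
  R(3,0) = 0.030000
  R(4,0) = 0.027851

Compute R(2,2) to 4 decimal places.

R(1,1) = 0.073713 + (0.073713 − 0.223996)/3 = 0.023619
R(2,1) = 0.038630 + (0.038630 − 0.073713)/3 = 0.026936
R(2,2) = 0.026936 + (0.026936 − 0.023619)/15 = 0.027157
(Column j=1 coincides with Simpson's rule on the same nodes.)

0.0272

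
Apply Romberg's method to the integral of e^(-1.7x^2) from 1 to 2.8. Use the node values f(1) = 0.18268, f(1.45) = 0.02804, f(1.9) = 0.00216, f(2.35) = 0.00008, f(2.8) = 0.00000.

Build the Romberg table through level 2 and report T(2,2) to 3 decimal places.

T(0,0) (trapezoid, 1 panel, h=1.8000): 0.16441
T(1,0) (trapezoid, 2 panels, h=0.9000): 0.08415
T(2,0) (trapezoid, 4 panels, h=0.4500): 0.05473
T(1,1) = 0.08415 + (0.08415 − 0.16441)/3 = 0.05740
T(2,1) = 0.05473 + (0.05473 − 0.08415)/3 = 0.04492
T(2,2) = 0.04492 + (0.04492 − 0.05740)/15 = 0.04409

0.044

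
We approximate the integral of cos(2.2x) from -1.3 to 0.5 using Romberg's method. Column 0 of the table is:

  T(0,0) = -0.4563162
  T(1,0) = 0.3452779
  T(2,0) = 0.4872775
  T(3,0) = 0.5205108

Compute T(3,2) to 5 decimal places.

0.53139

Richardson extrapolation on the trapezoidal column (denominator 4−1=3):
T(2,1) = 0.4872775 + (0.4872775 − 0.3452779)/3 = 0.5346107
T(3,1) = 0.5205108 + (0.5205108 − 0.4872775)/3 = 0.5315886
T(3,2) = (16·0.5315886 − 0.5346107) / 15 = 0.5313871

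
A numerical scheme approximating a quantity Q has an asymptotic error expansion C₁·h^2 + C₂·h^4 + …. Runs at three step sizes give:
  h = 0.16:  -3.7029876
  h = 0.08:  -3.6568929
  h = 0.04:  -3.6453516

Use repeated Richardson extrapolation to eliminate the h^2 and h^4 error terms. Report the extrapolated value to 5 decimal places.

-3.64150

First eliminate the h^2 term (factor 2^2 = 4):
  B₁ = (4·(-3.6568929) − (-3.7029876))/3 = -3.6415280
  B₂ = (4·(-3.6453516) − (-3.6568929))/3 = -3.6415045
Then eliminate the h^4 term (factor 2^4 = 16):
  (16·(-3.6415045) − (-3.6415280))/15 = -3.6415029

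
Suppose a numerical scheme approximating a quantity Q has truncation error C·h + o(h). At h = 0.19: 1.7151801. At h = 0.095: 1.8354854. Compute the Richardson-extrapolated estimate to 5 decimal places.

The leading error scales as h; refining by a factor of 2 reduces it by 2^1 = 2.
Extrapolated value = (2·A(h/2) − A(h)) / (2 − 1)
= (2·1.8354854 − 1.7151801) / 1
= 1.9557907 / 1 = 1.9557907

1.95579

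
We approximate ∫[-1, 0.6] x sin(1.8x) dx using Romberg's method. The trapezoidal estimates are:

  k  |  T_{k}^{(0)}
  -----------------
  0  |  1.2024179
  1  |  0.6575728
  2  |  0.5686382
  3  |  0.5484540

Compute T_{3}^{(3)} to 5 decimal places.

0.54189

Richardson extrapolation on the trapezoidal column (denominator 4−1=3):
T_{1}^{(1)} = (4·0.6575728 − 1.2024179) / 3 = 0.4759578
T_{2}^{(1)} = (4·0.5686382 − 0.6575728) / 3 = 0.5389933
T_{3}^{(1)} = (4·0.5484540 − 0.5686382) / 3 = 0.5417259
T_{2}^{(2)} = (16·0.5389933 − 0.4759578) / 15 = 0.5431957
T_{3}^{(2)} = (16·0.5417259 − 0.5389933) / 15 = 0.5419081
T_{3}^{(3)} = (64·0.5419081 − 0.5431957) / 63 = 0.5418877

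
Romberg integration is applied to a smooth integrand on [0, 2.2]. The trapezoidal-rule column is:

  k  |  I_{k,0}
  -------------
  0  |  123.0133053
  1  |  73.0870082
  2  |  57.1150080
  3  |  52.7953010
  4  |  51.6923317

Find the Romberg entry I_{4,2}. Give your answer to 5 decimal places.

Richardson extrapolation on the trapezoidal column (denominator 4−1=3):
I_{3,1} = (4·52.7953010 − 57.1150080) / 3 = 51.3553987
I_{4,1} = 51.6923317 + (51.6923317 − 52.7953010)/3 = 51.3246753
I_{4,2} = (16·51.3246753 − 51.3553987) / 15 = 51.3226271

51.32263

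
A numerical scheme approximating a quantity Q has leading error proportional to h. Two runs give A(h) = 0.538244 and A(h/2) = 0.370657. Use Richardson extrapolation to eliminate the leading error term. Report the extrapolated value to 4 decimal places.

Extrapolated value = (2·A(h/2) − A(h)) / (2 − 1)
= (2·0.370657 − 0.538244) / 1
= 0.203070 / 1 = 0.203070

0.2031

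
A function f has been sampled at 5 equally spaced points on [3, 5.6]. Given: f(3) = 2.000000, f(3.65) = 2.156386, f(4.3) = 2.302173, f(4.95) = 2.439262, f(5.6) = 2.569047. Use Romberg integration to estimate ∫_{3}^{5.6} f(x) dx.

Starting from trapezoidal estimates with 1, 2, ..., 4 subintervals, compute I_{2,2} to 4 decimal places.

I_{0,0} (trapezoid, 1 panel, h=2.6000): 5.939761
I_{1,0} (trapezoid, 2 panels, h=1.3000): 5.962705
I_{2,0} (trapezoid, 4 panels, h=0.6500): 5.968524
I_{1,1} = 5.962705 + (5.962705 − 5.939761)/3 = 5.970353
I_{2,1} = 5.968524 + (5.968524 − 5.962705)/3 = 5.970464
I_{2,2} = 5.970464 + (5.970464 − 5.970353)/15 = 5.970471

5.9705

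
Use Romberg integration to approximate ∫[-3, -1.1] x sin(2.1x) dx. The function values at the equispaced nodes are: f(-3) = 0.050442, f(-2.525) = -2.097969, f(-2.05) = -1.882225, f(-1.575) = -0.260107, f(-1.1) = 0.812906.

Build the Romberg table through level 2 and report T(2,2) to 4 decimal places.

T(0,0) (trapezoid, 1 panel, h=1.9000): 0.820181
T(1,0) (trapezoid, 2 panels, h=0.9500): -1.378023
T(2,0) (trapezoid, 4 panels, h=0.4750): -1.809098
T(1,1) = -1.378023 + (-1.378023 − 0.820181)/3 = -2.110758
T(2,1) = -1.809098 + (-1.809098 − (-1.378023))/3 = -1.952790
T(2,2) = -1.952790 + (-1.952790 − (-2.110758))/15 = -1.942259

-1.9423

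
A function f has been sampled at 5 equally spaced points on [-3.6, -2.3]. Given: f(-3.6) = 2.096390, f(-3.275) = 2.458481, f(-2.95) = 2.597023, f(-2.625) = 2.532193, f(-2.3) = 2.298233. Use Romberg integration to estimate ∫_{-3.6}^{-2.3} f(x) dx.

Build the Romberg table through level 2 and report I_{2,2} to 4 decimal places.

I_{0,0} (trapezoid, 1 panel, h=1.3000): 2.856505
I_{1,0} (trapezoid, 2 panels, h=0.6500): 3.116317
I_{2,0} (trapezoid, 4 panels, h=0.3250): 3.180128
I_{1,1} = 3.116317 + (3.116317 − 2.856505)/3 = 3.202921
I_{2,1} = 3.180128 + (3.180128 − 3.116317)/3 = 3.201398
I_{2,2} = 3.201398 + (3.201398 − 3.202921)/15 = 3.201296

3.2013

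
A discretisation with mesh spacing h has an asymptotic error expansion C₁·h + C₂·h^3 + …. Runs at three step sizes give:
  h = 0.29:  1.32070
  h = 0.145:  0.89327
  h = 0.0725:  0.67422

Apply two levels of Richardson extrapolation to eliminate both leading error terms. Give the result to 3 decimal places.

0.454

First eliminate the h term (factor 2^1 = 2):
  B₁ = (2·0.89327 − 1.32070)/1 = 0.46584
  B₂ = (2·0.67422 − 0.89327)/1 = 0.45517
Then eliminate the h^3 term (factor 2^3 = 8):
  (8·0.45517 − 0.46584)/7 = 0.45365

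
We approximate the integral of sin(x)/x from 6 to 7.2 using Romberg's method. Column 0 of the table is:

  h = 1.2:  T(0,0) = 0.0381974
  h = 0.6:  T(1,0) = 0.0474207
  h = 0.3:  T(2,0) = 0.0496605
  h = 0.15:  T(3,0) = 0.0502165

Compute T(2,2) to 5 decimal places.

0.05040

Richardson extrapolation on the trapezoidal column (denominator 4−1=3):
T(1,1) = 0.0474207 + (0.0474207 − 0.0381974)/3 = 0.0504951
T(2,1) = (4·0.0496605 − 0.0474207) / 3 = 0.0504071
T(2,2) = 0.0504071 + (0.0504071 − 0.0504951)/15 = 0.0504012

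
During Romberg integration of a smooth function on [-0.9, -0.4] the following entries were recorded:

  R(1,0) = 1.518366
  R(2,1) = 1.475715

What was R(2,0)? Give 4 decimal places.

1.4864

From R(2,1) = (4·R(2,0) − R(1,0))/3, solve for R(2,0):
4·R(2,0) = 3·1.475715 + 1.518366 = 5.945511
R(2,0) = 1.486378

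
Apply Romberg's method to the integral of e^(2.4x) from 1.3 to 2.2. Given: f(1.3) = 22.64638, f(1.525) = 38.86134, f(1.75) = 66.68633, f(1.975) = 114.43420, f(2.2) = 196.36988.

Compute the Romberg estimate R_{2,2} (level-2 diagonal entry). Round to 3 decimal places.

72.388

R_{0,0} (trapezoid, 1 panel, h=0.9000): 98.55732
R_{1,0} (trapezoid, 2 panels, h=0.4500): 79.28751
R_{2,0} (trapezoid, 4 panels, h=0.2250): 74.13525
R_{1,1} = 79.28751 + (79.28751 − 98.55732)/3 = 72.86424
R_{2,1} = 74.13525 + (74.13525 − 79.28751)/3 = 72.41783
R_{2,2} = 72.41783 + (72.41783 − 72.86424)/15 = 72.38807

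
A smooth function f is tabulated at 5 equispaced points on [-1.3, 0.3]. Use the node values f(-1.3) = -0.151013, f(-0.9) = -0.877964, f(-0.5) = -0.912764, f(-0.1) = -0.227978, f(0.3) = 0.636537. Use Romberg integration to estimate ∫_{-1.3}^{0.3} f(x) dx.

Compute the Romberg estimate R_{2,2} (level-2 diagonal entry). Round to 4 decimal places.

-0.7635

R_{0,0} (trapezoid, 1 panel, h=1.6000): 0.388419
R_{1,0} (trapezoid, 2 panels, h=0.8000): -0.536002
R_{2,0} (trapezoid, 4 panels, h=0.4000): -0.710378
R_{1,1} = -0.536002 + (-0.536002 − 0.388419)/3 = -0.844142
R_{2,1} = -0.710378 + (-0.710378 − (-0.536002))/3 = -0.768503
R_{2,2} = -0.768503 + (-0.768503 − (-0.844142))/15 = -0.763460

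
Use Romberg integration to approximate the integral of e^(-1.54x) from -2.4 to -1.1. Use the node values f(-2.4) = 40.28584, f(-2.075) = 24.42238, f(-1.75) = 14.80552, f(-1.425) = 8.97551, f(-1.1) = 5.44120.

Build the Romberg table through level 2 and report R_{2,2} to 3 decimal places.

22.627

R_{0,0} (trapezoid, 1 panel, h=1.3000): 29.72258
R_{1,0} (trapezoid, 2 panels, h=0.6500): 24.48488
R_{2,0} (trapezoid, 4 panels, h=0.3250): 23.09675
R_{1,1} = 24.48488 + (24.48488 − 29.72258)/3 = 22.73898
R_{2,1} = 23.09675 + (23.09675 − 24.48488)/3 = 22.63404
R_{2,2} = 22.63404 + (22.63404 − 22.73898)/15 = 22.62704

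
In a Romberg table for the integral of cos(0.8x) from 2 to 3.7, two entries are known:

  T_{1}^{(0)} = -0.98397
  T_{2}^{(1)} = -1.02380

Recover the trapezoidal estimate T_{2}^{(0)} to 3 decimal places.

-1.014

From T_{2}^{(1)} = (4·T_{2}^{(0)} − T_{1}^{(0)})/3, solve for T_{2}^{(0)}:
4·T_{2}^{(0)} = 3·(-1.02380) + (-0.98397) = -4.05537
T_{2}^{(0)} = -1.01384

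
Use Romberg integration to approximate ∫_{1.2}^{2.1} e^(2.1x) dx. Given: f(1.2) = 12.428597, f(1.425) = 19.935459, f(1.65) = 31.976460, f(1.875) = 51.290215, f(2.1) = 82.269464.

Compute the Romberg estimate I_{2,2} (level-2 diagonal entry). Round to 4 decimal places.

33.2583

I_{0,0} (trapezoid, 1 panel, h=0.9000): 42.614127
I_{1,0} (trapezoid, 2 panels, h=0.4500): 35.696471
I_{2,0} (trapezoid, 4 panels, h=0.2250): 33.874012
I_{1,1} = 35.696471 + (35.696471 − 42.614127)/3 = 33.390586
I_{2,1} = 33.874012 + (33.874012 − 35.696471)/3 = 33.266526
I_{2,2} = 33.266526 + (33.266526 − 33.390586)/15 = 33.258255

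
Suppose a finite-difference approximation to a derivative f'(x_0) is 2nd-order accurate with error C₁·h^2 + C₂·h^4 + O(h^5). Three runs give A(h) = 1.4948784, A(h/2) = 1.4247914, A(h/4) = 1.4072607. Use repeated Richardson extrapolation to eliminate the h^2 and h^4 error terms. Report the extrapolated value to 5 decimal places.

1.40142

First eliminate the h^2 term (factor 2^2 = 4):
  B₁ = (4·1.4247914 − 1.4948784)/3 = 1.4014291
  B₂ = (4·1.4072607 − 1.4247914)/3 = 1.4014171
Then eliminate the h^4 term (factor 2^4 = 16):
  (16·1.4014171 − 1.4014291)/15 = 1.4014163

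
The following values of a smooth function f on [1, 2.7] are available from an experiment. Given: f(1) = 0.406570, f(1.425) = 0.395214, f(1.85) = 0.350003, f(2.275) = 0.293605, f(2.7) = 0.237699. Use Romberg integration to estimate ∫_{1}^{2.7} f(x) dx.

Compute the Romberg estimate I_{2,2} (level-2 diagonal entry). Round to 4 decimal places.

I_{0,0} (trapezoid, 1 panel, h=1.7000): 0.547629
I_{1,0} (trapezoid, 2 panels, h=0.8500): 0.571317
I_{2,0} (trapezoid, 4 panels, h=0.4250): 0.578407
I_{1,1} = 0.571317 + (0.571317 − 0.547629)/3 = 0.579213
I_{2,1} = 0.578407 + (0.578407 − 0.571317)/3 = 0.580770
I_{2,2} = 0.580770 + (0.580770 − 0.579213)/15 = 0.580874

0.5809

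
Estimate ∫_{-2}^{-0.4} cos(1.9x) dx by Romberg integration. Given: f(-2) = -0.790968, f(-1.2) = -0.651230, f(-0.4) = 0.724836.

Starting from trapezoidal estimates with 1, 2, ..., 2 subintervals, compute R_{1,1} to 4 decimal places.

R_{0,0} (trapezoid, 1 panel, h=1.6000): -0.052906
R_{1,0} (trapezoid, 2 panels, h=0.8000): -0.547437
R_{1,1} = -0.547437 + (-0.547437 − (-0.052906))/3 = -0.712281

-0.7123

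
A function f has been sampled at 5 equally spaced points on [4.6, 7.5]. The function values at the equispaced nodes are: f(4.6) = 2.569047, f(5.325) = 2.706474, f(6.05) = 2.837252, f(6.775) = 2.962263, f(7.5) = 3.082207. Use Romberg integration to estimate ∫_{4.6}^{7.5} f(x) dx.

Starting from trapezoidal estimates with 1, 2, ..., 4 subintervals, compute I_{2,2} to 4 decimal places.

I_{0,0} (trapezoid, 1 panel, h=2.9000): 8.194318
I_{1,0} (trapezoid, 2 panels, h=1.4500): 8.211175
I_{2,0} (trapezoid, 4 panels, h=0.7250): 8.215422
I_{1,1} = 8.211175 + (8.211175 − 8.194318)/3 = 8.216794
I_{2,1} = 8.215422 + (8.215422 − 8.211175)/3 = 8.216838
I_{2,2} = 8.216838 + (8.216838 − 8.216794)/15 = 8.216841

8.2168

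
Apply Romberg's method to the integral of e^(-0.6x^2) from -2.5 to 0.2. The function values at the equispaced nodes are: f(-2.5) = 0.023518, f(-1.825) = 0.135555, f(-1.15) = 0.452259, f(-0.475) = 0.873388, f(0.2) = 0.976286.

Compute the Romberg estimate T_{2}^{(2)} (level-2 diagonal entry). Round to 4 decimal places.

T_{0}^{(0)} (trapezoid, 1 panel, h=2.7000): 1.349735
T_{1}^{(0)} (trapezoid, 2 panels, h=1.3500): 1.285417
T_{2}^{(0)} (trapezoid, 4 panels, h=0.6750): 1.323745
T_{1}^{(1)} = 1.285417 + (1.285417 − 1.349735)/3 = 1.263978
T_{2}^{(1)} = 1.323745 + (1.323745 − 1.285417)/3 = 1.336521
T_{2}^{(2)} = 1.336521 + (1.336521 − 1.263978)/15 = 1.341357

1.3414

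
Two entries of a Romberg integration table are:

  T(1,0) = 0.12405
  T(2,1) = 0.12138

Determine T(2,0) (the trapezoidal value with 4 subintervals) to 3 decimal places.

From T(2,1) = (4·T(2,0) − T(1,0))/3, solve for T(2,0):
4·T(2,0) = 3·0.12138 + 0.12405 = 0.48819
T(2,0) = 0.12205

0.122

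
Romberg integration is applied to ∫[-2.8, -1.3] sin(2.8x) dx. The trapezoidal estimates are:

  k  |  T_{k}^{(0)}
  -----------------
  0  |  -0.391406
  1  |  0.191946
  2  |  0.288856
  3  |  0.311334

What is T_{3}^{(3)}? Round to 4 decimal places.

0.3187

Richardson extrapolation on the trapezoidal column (denominator 4−1=3):
T_{1}^{(1)} = 0.191946 + (0.191946 − (-0.391406))/3 = 0.386397
T_{2}^{(1)} = (4·0.288856 − 0.191946) / 3 = 0.321159
T_{3}^{(1)} = 0.311334 + (0.311334 − 0.288856)/3 = 0.318827
T_{2}^{(2)} = (16·0.321159 − 0.386397) / 15 = 0.316810
T_{3}^{(2)} = (16·0.318827 − 0.321159) / 15 = 0.318672
T_{3}^{(3)} = 0.318672 + (0.318672 − 0.316810)/63 = 0.318702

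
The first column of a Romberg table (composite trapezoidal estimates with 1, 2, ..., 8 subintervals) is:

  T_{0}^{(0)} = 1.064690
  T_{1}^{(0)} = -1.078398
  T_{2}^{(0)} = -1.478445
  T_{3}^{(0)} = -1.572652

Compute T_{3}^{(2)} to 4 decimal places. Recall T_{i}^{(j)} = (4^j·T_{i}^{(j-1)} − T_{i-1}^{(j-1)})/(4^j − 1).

-1.6035

T_{2}^{(1)} = -1.478445 + (-1.478445 − (-1.078398))/3 = -1.611794
T_{3}^{(1)} = (4·(-1.572652) − (-1.478445)) / 3 = -1.604054
T_{3}^{(2)} = (16·(-1.604054) − (-1.611794)) / 15 = -1.603538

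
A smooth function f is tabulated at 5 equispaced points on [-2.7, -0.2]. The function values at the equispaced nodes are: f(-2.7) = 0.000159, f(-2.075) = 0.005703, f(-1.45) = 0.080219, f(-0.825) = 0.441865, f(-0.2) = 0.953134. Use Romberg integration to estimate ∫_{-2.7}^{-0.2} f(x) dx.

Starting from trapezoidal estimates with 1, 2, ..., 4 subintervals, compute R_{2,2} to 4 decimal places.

0.6099

R_{0,0} (trapezoid, 1 panel, h=2.5000): 1.191616
R_{1,0} (trapezoid, 2 panels, h=1.2500): 0.696082
R_{2,0} (trapezoid, 4 panels, h=0.6250): 0.627771
R_{1,1} = 0.696082 + (0.696082 − 1.191616)/3 = 0.530904
R_{2,1} = 0.627771 + (0.627771 − 0.696082)/3 = 0.605001
R_{2,2} = 0.605001 + (0.605001 − 0.530904)/15 = 0.609941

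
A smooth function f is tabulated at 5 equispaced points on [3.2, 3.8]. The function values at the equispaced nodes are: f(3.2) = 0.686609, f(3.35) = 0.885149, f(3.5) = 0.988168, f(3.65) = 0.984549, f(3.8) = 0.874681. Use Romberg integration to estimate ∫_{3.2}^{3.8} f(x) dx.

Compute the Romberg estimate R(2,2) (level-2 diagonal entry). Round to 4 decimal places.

R(0,0) (trapezoid, 1 panel, h=0.6000): 0.468387
R(1,0) (trapezoid, 2 panels, h=0.3000): 0.530644
R(2,0) (trapezoid, 4 panels, h=0.1500): 0.545777
R(1,1) = 0.530644 + (0.530644 − 0.468387)/3 = 0.551396
R(2,1) = 0.545777 + (0.545777 − 0.530644)/3 = 0.550821
R(2,2) = 0.550821 + (0.550821 − 0.551396)/15 = 0.550783

0.5508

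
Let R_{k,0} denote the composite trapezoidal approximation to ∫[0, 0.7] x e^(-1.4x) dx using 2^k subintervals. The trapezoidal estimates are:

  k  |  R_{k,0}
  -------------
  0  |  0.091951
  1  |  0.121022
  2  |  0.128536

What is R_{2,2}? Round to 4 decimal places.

0.1311

Richardson extrapolation on the trapezoidal column (denominator 4−1=3):
R_{1,1} = (4·0.121022 − 0.091951) / 3 = 0.130712
R_{2,1} = (4·0.128536 − 0.121022) / 3 = 0.131041
R_{2,2} = (16·0.131041 − 0.130712) / 15 = 0.131063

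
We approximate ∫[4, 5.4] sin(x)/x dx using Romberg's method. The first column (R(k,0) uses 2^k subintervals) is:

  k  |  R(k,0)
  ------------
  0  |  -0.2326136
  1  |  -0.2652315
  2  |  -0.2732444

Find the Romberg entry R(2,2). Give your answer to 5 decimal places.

Richardson extrapolation on the trapezoidal column (denominator 4−1=3):
R(1,1) = (4·(-0.2652315) − (-0.2326136)) / 3 = -0.2761041
R(2,1) = -0.2732444 + (-0.2732444 − (-0.2652315))/3 = -0.2759154
R(2,2) = -0.2759154 + (-0.2759154 − (-0.2761041))/15 = -0.2759028

-0.27590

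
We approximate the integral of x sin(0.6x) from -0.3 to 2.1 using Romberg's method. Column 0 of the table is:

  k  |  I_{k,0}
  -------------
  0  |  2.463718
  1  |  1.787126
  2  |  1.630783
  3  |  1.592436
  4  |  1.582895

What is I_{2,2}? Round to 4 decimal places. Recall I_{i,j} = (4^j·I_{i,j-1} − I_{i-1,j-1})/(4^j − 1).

1.5798

Richardson extrapolation on the trapezoidal column (denominator 4−1=3):
I_{1,1} = (4·1.787126 − 2.463718) / 3 = 1.561595
I_{2,1} = 1.630783 + (1.630783 − 1.787126)/3 = 1.578669
I_{2,2} = (16·1.578669 − 1.561595) / 15 = 1.579807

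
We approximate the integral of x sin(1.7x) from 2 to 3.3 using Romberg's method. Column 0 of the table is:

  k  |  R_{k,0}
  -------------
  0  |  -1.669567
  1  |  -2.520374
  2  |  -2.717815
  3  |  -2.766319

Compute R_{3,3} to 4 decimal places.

-2.7824

R_{1,1} = (4·(-2.520374) − (-1.669567)) / 3 = -2.803976
R_{2,1} = (4·(-2.717815) − (-2.520374)) / 3 = -2.783629
R_{3,1} = -2.766319 + (-2.766319 − (-2.717815))/3 = -2.782487
R_{2,2} = (16·(-2.783629) − (-2.803976)) / 15 = -2.782273
R_{3,2} = (16·(-2.782487) − (-2.783629)) / 15 = -2.782411
R_{3,3} = -2.782411 + (-2.782411 − (-2.782273))/63 = -2.782413
(Column j=1 coincides with Simpson's rule on the same nodes.)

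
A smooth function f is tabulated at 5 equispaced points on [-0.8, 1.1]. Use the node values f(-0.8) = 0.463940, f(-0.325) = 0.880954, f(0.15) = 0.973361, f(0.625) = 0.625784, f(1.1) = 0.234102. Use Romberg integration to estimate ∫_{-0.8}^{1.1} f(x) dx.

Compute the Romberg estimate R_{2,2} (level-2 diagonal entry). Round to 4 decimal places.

1.3676

R_{0,0} (trapezoid, 1 panel, h=1.9000): 0.663140
R_{1,0} (trapezoid, 2 panels, h=0.9500): 1.256263
R_{2,0} (trapezoid, 4 panels, h=0.4750): 1.343832
R_{1,1} = 1.256263 + (1.256263 − 0.663140)/3 = 1.453971
R_{2,1} = 1.343832 + (1.343832 − 1.256263)/3 = 1.373022
R_{2,2} = 1.373022 + (1.373022 − 1.453971)/15 = 1.367625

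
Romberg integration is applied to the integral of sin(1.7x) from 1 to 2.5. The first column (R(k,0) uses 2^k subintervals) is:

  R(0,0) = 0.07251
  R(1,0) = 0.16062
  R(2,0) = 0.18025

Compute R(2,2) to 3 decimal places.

0.187

Richardson extrapolation on the trapezoidal column (denominator 4−1=3):
R(1,1) = 0.16062 + (0.16062 − 0.07251)/3 = 0.18999
R(2,1) = (4·0.18025 − 0.16062) / 3 = 0.18679
R(2,2) = (16·0.18679 − 0.18999) / 15 = 0.18658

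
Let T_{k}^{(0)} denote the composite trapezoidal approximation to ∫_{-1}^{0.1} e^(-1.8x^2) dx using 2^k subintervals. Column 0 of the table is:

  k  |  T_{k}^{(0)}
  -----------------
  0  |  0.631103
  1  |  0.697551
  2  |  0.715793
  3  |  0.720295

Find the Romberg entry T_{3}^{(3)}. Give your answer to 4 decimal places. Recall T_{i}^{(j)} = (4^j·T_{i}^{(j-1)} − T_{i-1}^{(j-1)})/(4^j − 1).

0.7218

Richardson extrapolation on the trapezoidal column (denominator 4−1=3):
T_{1}^{(1)} = 0.697551 + (0.697551 − 0.631103)/3 = 0.719700
T_{2}^{(1)} = (4·0.715793 − 0.697551) / 3 = 0.721874
T_{3}^{(1)} = (4·0.720295 − 0.715793) / 3 = 0.721796
T_{2}^{(2)} = 0.721874 + (0.721874 − 0.719700)/15 = 0.722019
T_{3}^{(2)} = (16·0.721796 − 0.721874) / 15 = 0.721791
T_{3}^{(3)} = 0.721791 + (0.721791 − 0.722019)/63 = 0.721787
(Column j=1 coincides with Simpson's rule on the same nodes.)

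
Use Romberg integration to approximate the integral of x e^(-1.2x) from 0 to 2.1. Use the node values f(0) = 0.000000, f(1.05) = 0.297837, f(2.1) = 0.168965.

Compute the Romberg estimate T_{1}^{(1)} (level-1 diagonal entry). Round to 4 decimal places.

T_{0}^{(0)} (trapezoid, 1 panel, h=2.1000): 0.177413
T_{1}^{(0)} (trapezoid, 2 panels, h=1.0500): 0.401435
T_{1}^{(1)} = 0.401435 + (0.401435 − 0.177413)/3 = 0.476109

0.4761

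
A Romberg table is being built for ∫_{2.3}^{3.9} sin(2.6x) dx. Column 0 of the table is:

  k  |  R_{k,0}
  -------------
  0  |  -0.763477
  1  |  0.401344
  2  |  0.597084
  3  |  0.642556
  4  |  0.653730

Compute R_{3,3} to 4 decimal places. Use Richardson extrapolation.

0.6575

R_{1,1} = 0.401344 + (0.401344 − (-0.763477))/3 = 0.789618
R_{2,1} = (4·0.597084 − 0.401344) / 3 = 0.662331
R_{3,1} = (4·0.642556 − 0.597084) / 3 = 0.657713
R_{2,2} = (16·0.662331 − 0.789618) / 15 = 0.653845
R_{3,2} = (16·0.657713 − 0.662331) / 15 = 0.657405
R_{3,3} = (64·0.657405 − 0.653845) / 63 = 0.657462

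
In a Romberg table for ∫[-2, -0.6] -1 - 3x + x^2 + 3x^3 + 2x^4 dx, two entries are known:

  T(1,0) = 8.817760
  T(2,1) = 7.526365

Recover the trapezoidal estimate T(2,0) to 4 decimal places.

7.8492

From T(2,1) = (4·T(2,0) − T(1,0))/3, solve for T(2,0):
4·T(2,0) = 3·7.526365 + 8.817760 = 31.396855
T(2,0) = 7.849214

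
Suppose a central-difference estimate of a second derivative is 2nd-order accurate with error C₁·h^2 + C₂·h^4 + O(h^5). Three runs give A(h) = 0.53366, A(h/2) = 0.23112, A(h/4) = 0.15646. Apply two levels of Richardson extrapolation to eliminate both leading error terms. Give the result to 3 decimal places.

0.132

First eliminate the h^2 term (factor 2^2 = 4):
  B₁ = (4·0.23112 − 0.53366)/3 = 0.13027
  B₂ = (4·0.15646 − 0.23112)/3 = 0.13157
Then eliminate the h^4 term (factor 2^4 = 16):
  (16·0.13157 − 0.13027)/15 = 0.13166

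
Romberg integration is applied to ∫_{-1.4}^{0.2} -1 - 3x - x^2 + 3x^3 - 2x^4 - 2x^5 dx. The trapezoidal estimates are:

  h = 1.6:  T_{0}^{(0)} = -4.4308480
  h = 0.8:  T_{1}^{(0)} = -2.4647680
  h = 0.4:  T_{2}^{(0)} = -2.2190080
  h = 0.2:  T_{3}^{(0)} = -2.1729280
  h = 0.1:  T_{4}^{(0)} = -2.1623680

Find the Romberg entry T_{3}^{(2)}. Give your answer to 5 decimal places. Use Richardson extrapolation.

-2.15893

Richardson extrapolation on the trapezoidal column (denominator 4−1=3):
T_{2}^{(1)} = -2.2190080 + (-2.2190080 − (-2.4647680))/3 = -2.1370880
T_{3}^{(1)} = (4·(-2.1729280) − (-2.2190080)) / 3 = -2.1575680
T_{3}^{(2)} = -2.1575680 + (-2.1575680 − (-2.1370880))/15 = -2.1589333
(Column j=1 coincides with Simpson's rule on the same nodes.)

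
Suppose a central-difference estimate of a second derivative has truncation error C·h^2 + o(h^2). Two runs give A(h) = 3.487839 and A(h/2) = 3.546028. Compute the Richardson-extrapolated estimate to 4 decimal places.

3.5654

The leading error scales as h^2; refining by a factor of 2 reduces it by 2^2 = 4.
Extrapolated value = (4·A(h/2) − A(h)) / (4 − 1)
= (4·3.546028 − 3.487839) / 3
= 10.696273 / 3 = 3.565424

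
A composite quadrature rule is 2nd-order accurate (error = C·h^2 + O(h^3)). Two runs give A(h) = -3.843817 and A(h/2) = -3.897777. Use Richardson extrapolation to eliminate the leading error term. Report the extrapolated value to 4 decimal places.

-3.9158

The leading error scales as h^2; refining by a factor of 2 reduces it by 2^2 = 4.
Extrapolated value = (4·A(h/2) − A(h)) / (4 − 1)
= (4·(-3.897777) − (-3.843817)) / 3
= -11.747291 / 3 = -3.915764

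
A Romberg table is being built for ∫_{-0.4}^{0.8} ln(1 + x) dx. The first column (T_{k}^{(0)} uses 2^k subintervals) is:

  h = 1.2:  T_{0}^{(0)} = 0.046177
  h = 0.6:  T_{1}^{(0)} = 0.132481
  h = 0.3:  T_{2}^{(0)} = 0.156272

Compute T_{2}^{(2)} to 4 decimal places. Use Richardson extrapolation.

Richardson extrapolation on the trapezoidal column (denominator 4−1=3):
T_{1}^{(1)} = 0.132481 + (0.132481 − 0.046177)/3 = 0.161249
T_{2}^{(1)} = (4·0.156272 − 0.132481) / 3 = 0.164202
T_{2}^{(2)} = 0.164202 + (0.164202 − 0.161249)/15 = 0.164399

0.1644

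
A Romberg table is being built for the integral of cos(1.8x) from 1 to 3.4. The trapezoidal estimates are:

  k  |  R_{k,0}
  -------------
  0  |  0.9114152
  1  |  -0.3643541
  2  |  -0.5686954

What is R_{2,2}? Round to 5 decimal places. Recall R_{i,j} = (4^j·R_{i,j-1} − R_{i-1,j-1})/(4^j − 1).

-0.62662

R_{1,1} = -0.3643541 + (-0.3643541 − 0.9114152)/3 = -0.7896105
R_{2,1} = -0.5686954 + (-0.5686954 − (-0.3643541))/3 = -0.6368092
R_{2,2} = -0.6368092 + (-0.6368092 − (-0.7896105))/15 = -0.6266224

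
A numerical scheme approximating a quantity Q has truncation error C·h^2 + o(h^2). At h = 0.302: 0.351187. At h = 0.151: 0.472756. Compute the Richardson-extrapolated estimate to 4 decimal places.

Extrapolated value = (4·A(h/2) − A(h)) / (4 − 1)
= (4·0.472756 − 0.351187) / 3
= 1.539837 / 3 = 0.513279

0.5133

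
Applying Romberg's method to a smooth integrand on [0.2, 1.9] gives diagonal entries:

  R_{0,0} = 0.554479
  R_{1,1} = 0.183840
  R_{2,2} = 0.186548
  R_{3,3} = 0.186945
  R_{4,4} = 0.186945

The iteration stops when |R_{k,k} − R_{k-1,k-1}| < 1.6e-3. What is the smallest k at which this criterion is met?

|R_{1,1} − R_{0,0}| = 0.370639 ≥ 1.6e-3
|R_{2,2} − R_{1,1}| = 0.002708 ≥ 1.6e-3
|R_{3,3} − R_{2,2}| = 0.000397 < 1.6e-3

k = 3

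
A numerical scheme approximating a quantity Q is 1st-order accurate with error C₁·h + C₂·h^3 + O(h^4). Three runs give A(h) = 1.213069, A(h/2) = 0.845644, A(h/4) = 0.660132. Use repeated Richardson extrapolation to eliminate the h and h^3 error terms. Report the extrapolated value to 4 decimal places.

First eliminate the h term (factor 2^1 = 2):
  B₁ = (2·0.845644 − 1.213069)/1 = 0.478219
  B₂ = (2·0.660132 − 0.845644)/1 = 0.474620
Then eliminate the h^3 term (factor 2^3 = 8):
  (8·0.474620 − 0.478219)/7 = 0.474106

0.4741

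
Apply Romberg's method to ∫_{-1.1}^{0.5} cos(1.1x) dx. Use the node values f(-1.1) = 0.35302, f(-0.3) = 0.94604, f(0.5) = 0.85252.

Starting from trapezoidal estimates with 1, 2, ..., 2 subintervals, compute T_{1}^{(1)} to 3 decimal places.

1.331

T_{0}^{(0)} (trapezoid, 1 panel, h=1.6000): 0.96443
T_{1}^{(0)} (trapezoid, 2 panels, h=0.8000): 1.23905
T_{1}^{(1)} = 1.23905 + (1.23905 − 0.96443)/3 = 1.33059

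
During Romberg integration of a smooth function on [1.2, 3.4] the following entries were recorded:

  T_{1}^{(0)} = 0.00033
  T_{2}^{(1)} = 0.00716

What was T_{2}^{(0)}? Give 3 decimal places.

0.005

From T_{2}^{(1)} = (4·T_{2}^{(0)} − T_{1}^{(0)})/3, solve for T_{2}^{(0)}:
4·T_{2}^{(0)} = 3·0.00716 + 0.00033 = 0.02181
T_{2}^{(0)} = 0.00545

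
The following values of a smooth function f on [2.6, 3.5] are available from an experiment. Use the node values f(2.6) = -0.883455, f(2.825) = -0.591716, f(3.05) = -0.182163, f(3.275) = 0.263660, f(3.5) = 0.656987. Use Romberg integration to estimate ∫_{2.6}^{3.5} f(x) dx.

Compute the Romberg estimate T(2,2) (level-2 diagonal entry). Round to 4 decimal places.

T(0,0) (trapezoid, 1 panel, h=0.9000): -0.101911
T(1,0) (trapezoid, 2 panels, h=0.4500): -0.132929
T(2,0) (trapezoid, 4 panels, h=0.2250): -0.140277
T(1,1) = -0.132929 + (-0.132929 − (-0.101911))/3 = -0.143268
T(2,1) = -0.140277 + (-0.140277 − (-0.132929))/3 = -0.142726
T(2,2) = -0.142726 + (-0.142726 − (-0.143268))/15 = -0.142690

-0.1427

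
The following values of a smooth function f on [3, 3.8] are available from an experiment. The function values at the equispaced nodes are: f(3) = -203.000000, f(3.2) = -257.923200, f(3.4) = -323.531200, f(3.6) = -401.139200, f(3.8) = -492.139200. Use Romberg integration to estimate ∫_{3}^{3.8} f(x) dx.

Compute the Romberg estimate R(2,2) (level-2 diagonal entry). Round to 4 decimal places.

-265.2297

R(0,0) (trapezoid, 1 panel, h=0.8000): -278.055680
R(1,0) (trapezoid, 2 panels, h=0.4000): -268.440320
R(2,0) (trapezoid, 4 panels, h=0.2000): -266.032640
R(1,1) = -268.440320 + (-268.440320 − (-278.055680))/3 = -265.235200
R(2,1) = -266.032640 + (-266.032640 − (-268.440320))/3 = -265.230080
R(2,2) = -265.230080 + (-265.230080 − (-265.235200))/15 = -265.229739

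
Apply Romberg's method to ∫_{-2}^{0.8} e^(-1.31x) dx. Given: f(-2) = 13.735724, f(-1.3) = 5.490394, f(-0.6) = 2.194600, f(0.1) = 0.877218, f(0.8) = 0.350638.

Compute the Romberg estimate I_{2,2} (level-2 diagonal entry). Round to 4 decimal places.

10.2263

I_{0,0} (trapezoid, 1 panel, h=2.8000): 19.720907
I_{1,0} (trapezoid, 2 panels, h=1.4000): 12.932893
I_{2,0} (trapezoid, 4 panels, h=0.7000): 10.923775
I_{1,1} = 12.932893 + (12.932893 − 19.720907)/3 = 10.670222
I_{2,1} = 10.923775 + (10.923775 − 12.932893)/3 = 10.254069
I_{2,2} = 10.254069 + (10.254069 − 10.670222)/15 = 10.226325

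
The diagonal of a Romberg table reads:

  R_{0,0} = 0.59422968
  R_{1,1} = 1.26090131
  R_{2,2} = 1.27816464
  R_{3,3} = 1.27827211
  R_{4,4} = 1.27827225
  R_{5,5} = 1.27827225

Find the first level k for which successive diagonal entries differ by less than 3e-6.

|R_{1,1} − R_{0,0}| = 0.66667163 ≥ 3e-6
|R_{2,2} − R_{1,1}| = 0.01726333 ≥ 3e-6
|R_{3,3} − R_{2,2}| = 0.00010747 ≥ 3e-6
|R_{4,4} − R_{3,3}| = 0.00000014 < 3e-6

k = 4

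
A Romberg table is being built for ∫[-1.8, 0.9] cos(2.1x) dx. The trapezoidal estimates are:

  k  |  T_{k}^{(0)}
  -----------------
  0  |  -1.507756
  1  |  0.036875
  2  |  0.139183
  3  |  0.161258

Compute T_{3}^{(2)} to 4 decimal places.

0.1683

Richardson extrapolation on the trapezoidal column (denominator 4−1=3):
T_{2}^{(1)} = (4·0.139183 − 0.036875) / 3 = 0.173286
T_{3}^{(1)} = 0.161258 + (0.161258 − 0.139183)/3 = 0.168616
T_{3}^{(2)} = 0.168616 + (0.168616 − 0.173286)/15 = 0.168305
(Column j=1 coincides with Simpson's rule on the same nodes.)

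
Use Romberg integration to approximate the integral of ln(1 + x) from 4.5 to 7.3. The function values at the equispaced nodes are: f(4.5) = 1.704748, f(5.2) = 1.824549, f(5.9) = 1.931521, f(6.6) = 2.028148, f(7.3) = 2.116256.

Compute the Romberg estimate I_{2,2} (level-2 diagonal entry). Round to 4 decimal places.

5.3888

I_{0,0} (trapezoid, 1 panel, h=2.8000): 5.349406
I_{1,0} (trapezoid, 2 panels, h=1.4000): 5.378832
I_{2,0} (trapezoid, 4 panels, h=0.7000): 5.386304
I_{1,1} = 5.378832 + (5.378832 − 5.349406)/3 = 5.388641
I_{2,1} = 5.386304 + (5.386304 − 5.378832)/3 = 5.388795
I_{2,2} = 5.388795 + (5.388795 − 5.388641)/15 = 5.388805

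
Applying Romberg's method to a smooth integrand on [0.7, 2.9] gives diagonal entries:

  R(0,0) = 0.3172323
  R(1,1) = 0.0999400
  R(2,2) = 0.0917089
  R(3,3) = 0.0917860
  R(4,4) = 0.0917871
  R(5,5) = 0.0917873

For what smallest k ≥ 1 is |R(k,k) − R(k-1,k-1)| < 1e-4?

k = 3

|R(1,1) − R(0,0)| = 0.2172923 ≥ 1e-4
|R(2,2) − R(1,1)| = 0.0082311 ≥ 1e-4
|R(3,3) − R(2,2)| = 0.0000771 < 1e-4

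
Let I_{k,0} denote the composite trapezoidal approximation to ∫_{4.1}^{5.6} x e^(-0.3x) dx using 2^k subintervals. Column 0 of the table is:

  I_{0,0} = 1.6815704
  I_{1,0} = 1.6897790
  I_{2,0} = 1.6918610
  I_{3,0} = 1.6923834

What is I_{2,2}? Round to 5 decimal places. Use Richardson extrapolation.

Richardson extrapolation on the trapezoidal column (denominator 4−1=3):
I_{1,1} = 1.6897790 + (1.6897790 − 1.6815704)/3 = 1.6925152
I_{2,1} = 1.6918610 + (1.6918610 − 1.6897790)/3 = 1.6925550
I_{2,2} = 1.6925550 + (1.6925550 − 1.6925152)/15 = 1.6925577
(Column j=1 coincides with Simpson's rule on the same nodes.)

1.69256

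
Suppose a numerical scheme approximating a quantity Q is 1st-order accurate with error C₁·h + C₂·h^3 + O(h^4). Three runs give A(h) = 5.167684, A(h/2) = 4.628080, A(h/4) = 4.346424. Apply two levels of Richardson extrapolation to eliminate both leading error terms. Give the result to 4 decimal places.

First eliminate the h term (factor 2^1 = 2):
  B₁ = (2·4.628080 − 5.167684)/1 = 4.088476
  B₂ = (2·4.346424 − 4.628080)/1 = 4.064768
Then eliminate the h^3 term (factor 2^3 = 8):
  (8·4.064768 − 4.088476)/7 = 4.061381

4.0614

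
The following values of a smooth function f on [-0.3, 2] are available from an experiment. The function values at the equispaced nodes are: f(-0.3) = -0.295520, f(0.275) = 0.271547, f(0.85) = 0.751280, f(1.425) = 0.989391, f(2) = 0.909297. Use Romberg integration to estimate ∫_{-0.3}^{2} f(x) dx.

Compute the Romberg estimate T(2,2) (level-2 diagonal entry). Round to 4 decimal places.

1.3714

T(0,0) (trapezoid, 1 panel, h=2.3000): 0.705844
T(1,0) (trapezoid, 2 panels, h=1.1500): 1.216894
T(2,0) (trapezoid, 4 panels, h=0.5750): 1.333486
T(1,1) = 1.216894 + (1.216894 − 0.705844)/3 = 1.387244
T(2,1) = 1.333486 + (1.333486 − 1.216894)/3 = 1.372350
T(2,2) = 1.372350 + (1.372350 − 1.387244)/15 = 1.371357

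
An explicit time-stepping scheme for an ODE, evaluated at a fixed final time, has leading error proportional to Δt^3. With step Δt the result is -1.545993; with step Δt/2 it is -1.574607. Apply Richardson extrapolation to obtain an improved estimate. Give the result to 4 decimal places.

-1.5787

Extrapolated value = (8·A(Δt/2) − A(Δt)) / (8 − 1)
= (8·(-1.574607) − (-1.545993)) / 7
= -11.050863 / 7 = -1.578695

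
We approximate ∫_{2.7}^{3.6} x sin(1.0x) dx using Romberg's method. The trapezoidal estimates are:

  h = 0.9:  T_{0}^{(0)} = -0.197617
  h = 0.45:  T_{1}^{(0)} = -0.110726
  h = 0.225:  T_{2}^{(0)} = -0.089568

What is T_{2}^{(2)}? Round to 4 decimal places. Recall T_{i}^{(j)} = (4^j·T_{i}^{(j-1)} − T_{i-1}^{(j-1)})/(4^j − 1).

-0.0826

T_{1}^{(1)} = (4·(-0.110726) − (-0.197617)) / 3 = -0.081762
T_{2}^{(1)} = -0.089568 + (-0.089568 − (-0.110726))/3 = -0.082515
T_{2}^{(2)} = (16·(-0.082515) − (-0.081762)) / 15 = -0.082565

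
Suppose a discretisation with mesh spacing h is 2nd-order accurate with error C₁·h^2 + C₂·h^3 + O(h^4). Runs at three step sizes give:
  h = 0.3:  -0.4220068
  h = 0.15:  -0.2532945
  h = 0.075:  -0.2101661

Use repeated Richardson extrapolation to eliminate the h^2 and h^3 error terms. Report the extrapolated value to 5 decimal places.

First eliminate the h^2 term (factor 2^2 = 4):
  B₁ = (4·(-0.2532945) − (-0.4220068))/3 = -0.1970571
  B₂ = (4·(-0.2101661) − (-0.2532945))/3 = -0.1957900
Then eliminate the h^3 term (factor 2^3 = 8):
  (8·(-0.1957900) − (-0.1970571))/7 = -0.1956090

-0.19561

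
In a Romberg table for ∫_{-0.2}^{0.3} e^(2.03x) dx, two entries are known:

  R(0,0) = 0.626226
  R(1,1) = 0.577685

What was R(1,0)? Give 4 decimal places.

From R(1,1) = (4·R(1,0) − R(0,0))/3, solve for R(1,0):
4·R(1,0) = 3·0.577685 + 0.626226 = 2.359281
R(1,0) = 0.589820

0.5898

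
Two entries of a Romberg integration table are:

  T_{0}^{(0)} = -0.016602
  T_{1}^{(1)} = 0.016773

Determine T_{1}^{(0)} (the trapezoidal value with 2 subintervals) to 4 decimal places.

0.0084

From T_{1}^{(1)} = (4·T_{1}^{(0)} − T_{0}^{(0)})/3, solve for T_{1}^{(0)}:
4·T_{1}^{(0)} = 3·0.016773 + (-0.016602) = 0.033717
T_{1}^{(0)} = 0.008429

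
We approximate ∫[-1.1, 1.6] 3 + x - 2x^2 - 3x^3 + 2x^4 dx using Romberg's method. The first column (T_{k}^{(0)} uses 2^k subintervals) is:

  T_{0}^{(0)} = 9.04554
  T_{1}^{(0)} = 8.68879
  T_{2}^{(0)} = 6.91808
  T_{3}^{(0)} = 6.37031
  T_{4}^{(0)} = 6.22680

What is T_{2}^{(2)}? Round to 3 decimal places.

T_{1}^{(1)} = 8.68879 + (8.68879 − 9.04554)/3 = 8.56987
T_{2}^{(1)} = 6.91808 + (6.91808 − 8.68879)/3 = 6.32784
T_{2}^{(2)} = 6.32784 + (6.32784 − 8.56987)/15 = 6.17837
(Column j=1 coincides with Simpson's rule on the same nodes.)

6.178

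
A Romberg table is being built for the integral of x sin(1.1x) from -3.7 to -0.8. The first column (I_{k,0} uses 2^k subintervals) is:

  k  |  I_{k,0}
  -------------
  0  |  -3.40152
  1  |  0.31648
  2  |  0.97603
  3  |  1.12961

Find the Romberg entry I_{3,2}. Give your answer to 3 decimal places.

Richardson extrapolation on the trapezoidal column (denominator 4−1=3):
I_{2,1} = 0.97603 + (0.97603 − 0.31648)/3 = 1.19588
I_{3,1} = 1.12961 + (1.12961 − 0.97603)/3 = 1.18080
I_{3,2} = 1.18080 + (1.18080 − 1.19588)/15 = 1.17979

1.180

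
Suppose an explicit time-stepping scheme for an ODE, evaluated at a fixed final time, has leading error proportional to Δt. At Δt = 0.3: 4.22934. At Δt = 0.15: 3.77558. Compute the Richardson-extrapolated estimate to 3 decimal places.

The leading error scales as Δt; refining by a factor of 2 reduces it by 2^1 = 2.
Extrapolated value = (2·A(Δt/2) − A(Δt)) / (2 − 1)
= (2·3.77558 − 4.22934) / 1
= 3.32182 / 1 = 3.32182

3.322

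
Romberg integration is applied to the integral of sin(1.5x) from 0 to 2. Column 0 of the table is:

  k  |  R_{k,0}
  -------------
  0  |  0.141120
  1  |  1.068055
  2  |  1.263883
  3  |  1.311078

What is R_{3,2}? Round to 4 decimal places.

1.3267

Richardson extrapolation on the trapezoidal column (denominator 4−1=3):
R_{2,1} = (4·1.263883 − 1.068055) / 3 = 1.329159
R_{3,1} = 1.311078 + (1.311078 − 1.263883)/3 = 1.326810
R_{3,2} = (16·1.326810 − 1.329159) / 15 = 1.326653
(Column j=1 coincides with Simpson's rule on the same nodes.)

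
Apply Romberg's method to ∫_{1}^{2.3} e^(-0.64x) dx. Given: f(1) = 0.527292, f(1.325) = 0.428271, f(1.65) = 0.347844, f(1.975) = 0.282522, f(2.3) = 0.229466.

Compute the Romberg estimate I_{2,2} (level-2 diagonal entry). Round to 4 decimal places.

I_{0,0} (trapezoid, 1 panel, h=1.3000): 0.491893
I_{1,0} (trapezoid, 2 panels, h=0.6500): 0.472045
I_{2,0} (trapezoid, 4 panels, h=0.3250): 0.467030
I_{1,1} = 0.472045 + (0.472045 − 0.491893)/3 = 0.465429
I_{2,1} = 0.467030 + (0.467030 − 0.472045)/3 = 0.465358
I_{2,2} = 0.465358 + (0.465358 − 0.465429)/15 = 0.465353

0.4654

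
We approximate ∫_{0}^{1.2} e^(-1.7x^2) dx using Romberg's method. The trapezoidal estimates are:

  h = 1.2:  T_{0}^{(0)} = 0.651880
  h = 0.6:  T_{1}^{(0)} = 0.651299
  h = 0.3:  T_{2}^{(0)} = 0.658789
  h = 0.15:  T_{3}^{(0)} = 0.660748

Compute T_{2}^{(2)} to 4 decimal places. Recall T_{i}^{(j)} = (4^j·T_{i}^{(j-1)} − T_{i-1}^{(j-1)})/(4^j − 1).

0.6620

T_{1}^{(1)} = 0.651299 + (0.651299 − 0.651880)/3 = 0.651105
T_{2}^{(1)} = (4·0.658789 − 0.651299) / 3 = 0.661286
T_{2}^{(2)} = 0.661286 + (0.661286 − 0.651105)/15 = 0.661965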